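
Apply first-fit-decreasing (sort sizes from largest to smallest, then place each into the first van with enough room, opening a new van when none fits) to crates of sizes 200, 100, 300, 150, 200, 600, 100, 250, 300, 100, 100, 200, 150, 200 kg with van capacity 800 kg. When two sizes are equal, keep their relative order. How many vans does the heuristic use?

Sorted descending: 600, 300, 300, 250, 200, 200, 200, 200, 150, 150, 100, 100, 100, 100.
  600 → van 1 (new)  [load 600/800]
  300 → van 2 (new)  [load 300/800]
  300 → van 2  [load 600/800]
  250 → van 3 (new)  [load 250/800]
  200 → van 1  [load 800/800]
  200 → van 2  [load 800/800]
  200 → van 3  [load 450/800]
  200 → van 3  [load 650/800]
  150 → van 3  [load 800/800]
  150 → van 4 (new)  [load 150/800]
  100 → van 4  [load 250/800]
  100 → van 4  [load 350/800]
  100 → van 4  [load 450/800]
  100 → van 4  [load 550/800]
4 vans opened.

4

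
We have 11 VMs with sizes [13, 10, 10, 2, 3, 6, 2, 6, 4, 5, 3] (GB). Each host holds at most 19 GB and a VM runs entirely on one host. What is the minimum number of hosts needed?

Total = 13 + 10 + 10 + 6 + 6 + 5 + 4 + 3 + 3 + 2 + 2 = 64 GB.
Lower bound: ⌈64/19⌉ = 4 hosts.
A packing using 4 hosts:
  host 1: 13 + 6 = 19
  host 2: 10 + 6 + 3 = 19
  host 3: 10 + 5 + 4 = 19
  host 4: 3 + 2 + 2 = 7
This matches the lower bound, so 4 is optimal.

4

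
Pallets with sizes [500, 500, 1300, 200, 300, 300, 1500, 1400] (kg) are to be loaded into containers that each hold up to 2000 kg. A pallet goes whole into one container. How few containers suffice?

Total = 1500 + 1400 + 1300 + 500 + 500 + 300 + 300 + 200 = 6000 kg.
Lower bound: ⌈6000/2000⌉ = 3 containers.
A packing using 3 containers:
  container 1: 1500 + 500 = 2000
  container 2: 1400 + 300 + 300 = 2000
  container 3: 1300 + 500 + 200 = 2000
This matches the lower bound, so 3 is optimal.

3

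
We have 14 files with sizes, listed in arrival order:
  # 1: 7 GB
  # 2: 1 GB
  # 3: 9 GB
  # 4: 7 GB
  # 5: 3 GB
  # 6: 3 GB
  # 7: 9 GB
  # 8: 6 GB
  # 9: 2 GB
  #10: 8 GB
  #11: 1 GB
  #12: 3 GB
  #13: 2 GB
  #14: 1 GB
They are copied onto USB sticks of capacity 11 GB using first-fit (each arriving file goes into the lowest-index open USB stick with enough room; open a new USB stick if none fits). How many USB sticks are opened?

  7 → USB stick 1 (new)  [load 7/11]
  1 → USB stick 1  [load 8/11]
  9 → USB stick 2 (new)  [load 9/11]
  7 → USB stick 3 (new)  [load 7/11]
  3 → USB stick 1  [load 11/11]
  3 → USB stick 3  [load 10/11]
  9 → USB stick 4 (new)  [load 9/11]
  6 → USB stick 5 (new)  [load 6/11]
  2 → USB stick 2  [load 11/11]
  8 → USB stick 6 (new)  [load 8/11]
  1 → USB stick 3  [load 11/11]
  3 → USB stick 5  [load 9/11]
  2 → USB stick 4  [load 11/11]
  1 → USB stick 5  [load 10/11]
6 USB sticks opened.

6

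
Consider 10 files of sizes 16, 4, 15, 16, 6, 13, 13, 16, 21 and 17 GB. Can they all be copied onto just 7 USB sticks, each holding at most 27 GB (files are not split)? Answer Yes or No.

A valid assignment using 7 USB sticks:
  USB stick 1: 21 + 6 = 27
  USB stick 2: 17 + 4 = 21
  USB stick 3: 16 = 16
  USB stick 4: 16 = 16
  USB stick 5: 16 = 16
  USB stick 6: 15 = 15
  USB stick 7: 13 + 13 = 26
Every load is within 27 GB, so 7 USB sticks suffice.

Yes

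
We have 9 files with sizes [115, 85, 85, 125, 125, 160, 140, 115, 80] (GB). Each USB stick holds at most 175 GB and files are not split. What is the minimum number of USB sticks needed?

8

Total = 160 + 140 + 125 + 125 + 115 + 115 + 85 + 85 + 80 = 1030 GB.
Lower bound: ⌈1030/175⌉ = 6 USB sticks.
A packing using 8 USB sticks:
  USB stick 1: 160 = 160
  USB stick 2: 140 = 140
  USB stick 3: 125 = 125
  USB stick 4: 125 = 125
  USB stick 5: 115 = 115
  USB stick 6: 115 = 115
  USB stick 7: 85 + 85 = 170
  USB stick 8: 80 = 80
No arrangement into 7 USB sticks stays within capacity, so 8 is optimal.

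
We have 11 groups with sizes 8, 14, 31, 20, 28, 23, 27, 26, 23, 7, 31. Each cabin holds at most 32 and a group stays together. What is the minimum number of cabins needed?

Total = 31 + 31 + 28 + 27 + 26 + 23 + 23 + 20 + 14 + 8 + 7 = 238.
Lower bound: ⌈238/32⌉ = 8 cabins.
A packing using 9 cabins:
  cabin 1: 31 = 31
  cabin 2: 31 = 31
  cabin 3: 28 = 28
  cabin 4: 27 = 27
  cabin 5: 26 = 26
  cabin 6: 23 + 8 = 31
  cabin 7: 23 + 7 = 30
  cabin 8: 20 = 20
  cabin 9: 14 = 14
No arrangement into 8 cabins stays within capacity, so 9 is optimal.

9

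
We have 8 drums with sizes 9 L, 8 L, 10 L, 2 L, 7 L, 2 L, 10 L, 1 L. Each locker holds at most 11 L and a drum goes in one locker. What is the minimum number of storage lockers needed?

5

Total = 10 + 10 + 9 + 8 + 7 + 2 + 2 + 1 = 49 L.
Lower bound: ⌈49/11⌉ = 5 storage lockers.
A packing using 5 storage lockers:
  locker 1: 10 + 1 = 11
  locker 2: 10 = 10
  locker 3: 9 + 2 = 11
  locker 4: 8 + 2 = 10
  locker 5: 7 = 7
This matches the lower bound, so 5 is optimal.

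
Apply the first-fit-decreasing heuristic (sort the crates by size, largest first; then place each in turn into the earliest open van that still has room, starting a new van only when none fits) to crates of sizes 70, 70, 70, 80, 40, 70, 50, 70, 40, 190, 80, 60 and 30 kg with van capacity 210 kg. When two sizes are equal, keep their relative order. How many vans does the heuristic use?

Sorted descending: 190, 80, 80, 70, 70, 70, 70, 70, 60, 50, 40, 40, 30.
  190 → van 1 (new)  [load 190/210]
  80 → van 2 (new)  [load 80/210]
  80 → van 2  [load 160/210]
  70 → van 3 (new)  [load 70/210]
  70 → van 3  [load 140/210]
  70 → van 3  [load 210/210]
  70 → van 4 (new)  [load 70/210]
  70 → van 4  [load 140/210]
  60 → van 4  [load 200/210]
  50 → van 2  [load 210/210]
  40 → van 5 (new)  [load 40/210]
  40 → van 5  [load 80/210]
  30 → van 5  [load 110/210]
5 vans opened.

5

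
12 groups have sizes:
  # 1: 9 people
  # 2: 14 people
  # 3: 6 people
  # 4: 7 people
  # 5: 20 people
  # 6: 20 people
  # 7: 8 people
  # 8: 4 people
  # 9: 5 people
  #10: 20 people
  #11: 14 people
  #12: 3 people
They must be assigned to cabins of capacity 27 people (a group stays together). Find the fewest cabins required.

5

Total = 20 + 20 + 20 + 14 + 14 + 9 + 8 + 7 + 6 + 5 + 4 + 3 = 130 people.
Lower bound: ⌈130/27⌉ = 5 cabins.
A packing using 5 cabins:
  cabin 1: 20 + 7 = 27
  cabin 2: 20 + 6 = 26
  cabin 3: 20 + 5 = 25
  cabin 4: 14 + 9 + 4 = 27
  cabin 5: 14 + 8 + 3 = 25
This matches the lower bound, so 5 is optimal.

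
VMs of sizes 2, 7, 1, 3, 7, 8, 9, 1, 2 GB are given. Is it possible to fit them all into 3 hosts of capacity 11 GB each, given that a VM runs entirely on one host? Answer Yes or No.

No

Total = 40 GB; ⌈40/11⌉ = 4.
At least 4 hosts are required, but only 3 are allowed.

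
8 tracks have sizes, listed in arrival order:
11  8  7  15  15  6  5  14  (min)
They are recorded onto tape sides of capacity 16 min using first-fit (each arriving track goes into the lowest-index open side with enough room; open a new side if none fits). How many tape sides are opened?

  11 → side 1 (new)  [load 11/16]
  8 → side 2 (new)  [load 8/16]
  7 → side 2  [load 15/16]
  15 → side 3 (new)  [load 15/16]
  15 → side 4 (new)  [load 15/16]
  6 → side 5 (new)  [load 6/16]
  5 → side 1  [load 16/16]
  14 → side 6 (new)  [load 14/16]
6 tape sides opened.

6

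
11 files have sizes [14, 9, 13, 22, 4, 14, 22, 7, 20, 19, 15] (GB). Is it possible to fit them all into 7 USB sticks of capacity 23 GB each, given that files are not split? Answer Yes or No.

No

Total = 159 GB; ⌈159/23⌉ = 7.
8 files each exceed half the capacity and cannot share a USB stick, forcing at least 8 USB sticks.
At least 8 USB sticks are required, but only 7 are allowed.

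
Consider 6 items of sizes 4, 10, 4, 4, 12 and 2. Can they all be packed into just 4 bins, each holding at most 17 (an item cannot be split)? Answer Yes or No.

A valid assignment using 3 bins:
  bin 1: 12 + 4 = 16
  bin 2: 10 + 4 + 2 = 16
  bin 3: 4 = 4
That uses only 3 ≤ 4, so 4 bins are enough.

Yes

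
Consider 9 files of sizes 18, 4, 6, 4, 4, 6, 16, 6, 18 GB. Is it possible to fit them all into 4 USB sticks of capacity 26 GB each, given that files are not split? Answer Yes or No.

Yes

A valid assignment using 4 USB sticks:
  USB stick 1: 18 + 6 = 24
  USB stick 2: 18 + 6 = 24
  USB stick 3: 16 + 6 + 4 = 26
  USB stick 4: 4 + 4 = 8
Every load is within 26 GB, so 4 USB sticks suffice.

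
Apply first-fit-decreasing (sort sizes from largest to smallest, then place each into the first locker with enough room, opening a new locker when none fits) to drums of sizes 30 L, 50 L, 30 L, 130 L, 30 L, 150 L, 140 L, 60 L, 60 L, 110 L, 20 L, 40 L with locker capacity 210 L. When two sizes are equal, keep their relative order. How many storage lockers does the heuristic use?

5

Sorted descending: 150, 140, 130, 110, 60, 60, 50, 40, 30, 30, 30, 20.
  150 → locker 1 (new)  [load 150/210]
  140 → locker 2 (new)  [load 140/210]
  130 → locker 3 (new)  [load 130/210]
  110 → locker 4 (new)  [load 110/210]
  60 → locker 1  [load 210/210]
  60 → locker 2  [load 200/210]
  50 → locker 3  [load 180/210]
  40 → locker 4  [load 150/210]
  30 → locker 3  [load 210/210]
  30 → locker 4  [load 180/210]
  30 → locker 4  [load 210/210]
  20 → locker 5 (new)  [load 20/210]
5 storage lockers opened.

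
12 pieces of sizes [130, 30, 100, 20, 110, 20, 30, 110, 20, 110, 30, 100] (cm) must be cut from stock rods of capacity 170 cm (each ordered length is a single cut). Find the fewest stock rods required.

6

Total = 130 + 110 + 110 + 110 + 100 + 100 + 30 + 30 + 30 + 20 + 20 + 20 = 810 cm.
Lower bound: ⌈810/170⌉ = 5 stock rods.
Also, 6 pieces each exceed 85 cm, and no two of those can share a stock rod, so at least 6 stock rods are needed.
A packing using 6 stock rods:
  stock rod 1: 130 + 30 = 160
  stock rod 2: 110 + 30 + 30 = 170
  stock rod 3: 110 + 20 + 20 + 20 = 170
  stock rod 4: 110 = 110
  stock rod 5: 100 = 100
  stock rod 6: 100 = 100
This matches the lower bound, so 6 is optimal.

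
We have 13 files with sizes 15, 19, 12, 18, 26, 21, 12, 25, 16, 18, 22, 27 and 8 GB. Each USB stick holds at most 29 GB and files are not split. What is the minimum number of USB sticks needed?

10

Total = 27 + 26 + 25 + 22 + 21 + 19 + 18 + 18 + 16 + 15 + 12 + 12 + 8 = 239 GB.
Lower bound: ⌈239/29⌉ = 9 USB sticks.
Also, 10 files each exceed 29/2 GB, and no two of those can share a USB stick, so at least 10 USB sticks are needed.
A packing using 10 USB sticks:
  USB stick 1: 27 = 27
  USB stick 2: 26 = 26
  USB stick 3: 25 = 25
  USB stick 4: 22 = 22
  USB stick 5: 21 + 8 = 29
  USB stick 6: 19 = 19
  USB stick 7: 18 = 18
  USB stick 8: 18 = 18
  USB stick 9: 16 + 12 = 28
  USB stick 10: 15 + 12 = 27
This matches the lower bound, so 10 is optimal.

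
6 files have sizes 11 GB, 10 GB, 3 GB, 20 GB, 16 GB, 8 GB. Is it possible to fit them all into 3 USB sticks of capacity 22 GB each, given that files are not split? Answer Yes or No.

No

Total = 68 GB; ⌈68/22⌉ = 4.
At least 4 USB sticks are required, but only 3 are allowed.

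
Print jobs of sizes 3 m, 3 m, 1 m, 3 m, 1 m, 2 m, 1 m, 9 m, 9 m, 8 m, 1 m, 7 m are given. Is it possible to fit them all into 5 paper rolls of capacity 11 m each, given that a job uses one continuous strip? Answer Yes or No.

Yes

A valid assignment using 5 paper rolls:
  roll 1: 9 + 2 = 11
  roll 2: 9 + 1 + 1 = 11
  roll 3: 8 + 3 = 11
  roll 4: 7 + 3 + 1 = 11
  roll 5: 3 + 1 = 4
Every load is within 11 m, so 5 paper rolls suffice.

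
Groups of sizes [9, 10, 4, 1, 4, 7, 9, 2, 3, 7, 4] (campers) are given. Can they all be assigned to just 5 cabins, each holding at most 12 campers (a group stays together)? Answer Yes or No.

No

Total = 60 campers; ⌈60/12⌉ = 5.
The bound of 5 does not rule out 5, but exhaustive search shows no assignment into 5 cabins of capacity 12 campers exists — the minimum is 6.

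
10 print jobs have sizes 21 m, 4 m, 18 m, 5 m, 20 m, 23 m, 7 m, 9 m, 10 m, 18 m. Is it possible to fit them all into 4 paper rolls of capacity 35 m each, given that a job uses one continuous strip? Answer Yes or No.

Total = 135 m; ⌈135/35⌉ = 4.
5 print jobs each exceed half the capacity and cannot share a roll, forcing at least 5 paper rolls.
At least 5 paper rolls are required, but only 4 are allowed.

No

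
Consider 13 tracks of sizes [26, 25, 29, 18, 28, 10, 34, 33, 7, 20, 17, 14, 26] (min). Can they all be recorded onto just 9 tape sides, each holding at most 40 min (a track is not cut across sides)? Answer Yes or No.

A valid assignment using 9 tape sides:
  side 1: 34 = 34
  side 2: 33 + 7 = 40
  side 3: 29 + 10 = 39
  side 4: 28 = 28
  side 5: 26 + 14 = 40
  side 6: 26 = 26
  side 7: 25 = 25
  side 8: 20 + 18 = 38
  side 9: 17 = 17
Every load is within 40 min, so 9 tape sides suffice.

Yes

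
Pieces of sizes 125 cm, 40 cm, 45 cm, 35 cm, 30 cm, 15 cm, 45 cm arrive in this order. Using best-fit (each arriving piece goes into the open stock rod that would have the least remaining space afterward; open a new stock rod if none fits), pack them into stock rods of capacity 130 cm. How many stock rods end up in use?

  125 → stock rod 1 (new)  [load 125/130]
  40 → stock rod 2 (new)  [load 40/130]
  45 → stock rod 2  [load 85/130]
  35 → stock rod 2  [load 120/130]
  30 → stock rod 3 (new)  [load 30/130]
  15 → stock rod 3  [load 45/130]
  45 → stock rod 3  [load 90/130]
3 stock rods opened.

3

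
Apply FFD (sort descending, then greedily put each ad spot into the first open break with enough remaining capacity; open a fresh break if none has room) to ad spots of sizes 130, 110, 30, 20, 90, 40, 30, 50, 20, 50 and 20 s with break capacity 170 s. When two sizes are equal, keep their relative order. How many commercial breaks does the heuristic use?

4

Sorted descending: 130, 110, 90, 50, 50, 40, 30, 30, 20, 20, 20.
  130 → break 1 (new)  [load 130/170]
  110 → break 2 (new)  [load 110/170]
  90 → break 3 (new)  [load 90/170]
  50 → break 2  [load 160/170]
  50 → break 3  [load 140/170]
  40 → break 1  [load 170/170]
  30 → break 3  [load 170/170]
  30 → break 4 (new)  [load 30/170]
  20 → break 4  [load 50/170]
  20 → break 4  [load 70/170]
  20 → break 4  [load 90/170]
4 commercial breaks opened.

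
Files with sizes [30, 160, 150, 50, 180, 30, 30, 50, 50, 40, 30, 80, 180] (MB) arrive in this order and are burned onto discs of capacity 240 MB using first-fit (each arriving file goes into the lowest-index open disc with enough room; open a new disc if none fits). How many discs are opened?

5

  30 → disc 1 (new)  [load 30/240]
  160 → disc 1  [load 190/240]
  150 → disc 2 (new)  [load 150/240]
  50 → disc 1  [load 240/240]
  180 → disc 3 (new)  [load 180/240]
  30 → disc 2  [load 180/240]
  30 → disc 2  [load 210/240]
  50 → disc 3  [load 230/240]
  50 → disc 4 (new)  [load 50/240]
  40 → disc 4  [load 90/240]
  30 → disc 2  [load 240/240]
  80 → disc 4  [load 170/240]
  180 → disc 5 (new)  [load 180/240]
5 discs opened.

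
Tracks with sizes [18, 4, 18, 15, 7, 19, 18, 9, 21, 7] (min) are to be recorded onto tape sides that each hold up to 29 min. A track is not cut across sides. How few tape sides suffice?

6

Total = 21 + 19 + 18 + 18 + 18 + 15 + 9 + 7 + 7 + 4 = 136 min.
Lower bound: ⌈136/29⌉ = 5 tape sides.
Also, 6 tracks each exceed 29/2 min, and no two of those can share a side, so at least 6 tape sides are needed.
A packing using 6 tape sides:
  side 1: 21 + 7 = 28
  side 2: 19 + 9 = 28
  side 3: 18 + 7 + 4 = 29
  side 4: 18 = 18
  side 5: 18 = 18
  side 6: 15 = 15
This matches the lower bound, so 6 is optimal.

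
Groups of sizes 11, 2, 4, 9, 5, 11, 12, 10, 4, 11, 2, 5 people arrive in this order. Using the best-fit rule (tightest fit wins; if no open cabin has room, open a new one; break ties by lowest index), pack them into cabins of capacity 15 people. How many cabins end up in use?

7

  11 → cabin 1 (new)  [load 11/15]
  2 → cabin 1  [load 13/15]
  4 → cabin 2 (new)  [load 4/15]
  9 → cabin 2  [load 13/15]
  5 → cabin 3 (new)  [load 5/15]
  11 → cabin 4 (new)  [load 11/15]
  12 → cabin 5 (new)  [load 12/15]
  10 → cabin 3  [load 15/15]
  4 → cabin 4  [load 15/15]
  11 → cabin 6 (new)  [load 11/15]
  2 → cabin 1  [load 15/15]
  5 → cabin 7 (new)  [load 5/15]
7 cabins opened.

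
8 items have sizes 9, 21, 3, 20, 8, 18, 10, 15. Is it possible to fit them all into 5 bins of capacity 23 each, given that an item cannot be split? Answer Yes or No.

A valid assignment using 5 bins:
  bin 1: 21 = 21
  bin 2: 20 + 3 = 23
  bin 3: 18 = 18
  bin 4: 15 + 8 = 23
  bin 5: 10 + 9 = 19
Every load is within 23, so 5 bins suffice.

Yes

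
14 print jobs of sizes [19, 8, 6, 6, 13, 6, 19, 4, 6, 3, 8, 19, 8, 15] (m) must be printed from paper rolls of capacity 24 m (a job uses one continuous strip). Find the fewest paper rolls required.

Total = 19 + 19 + 19 + 15 + 13 + 8 + 8 + 8 + 6 + 6 + 6 + 6 + 4 + 3 = 140 m.
Lower bound: ⌈140/24⌉ = 6 paper rolls.
A packing using 7 paper rolls:
  roll 1: 19 + 4 = 23
  roll 2: 19 + 3 = 22
  roll 3: 19 = 19
  roll 4: 15 + 8 = 23
  roll 5: 13 + 8 = 21
  roll 6: 8 + 6 + 6 = 20
  roll 7: 6 + 6 = 12
No arrangement into 6 paper rolls stays within capacity, so 7 is optimal.

7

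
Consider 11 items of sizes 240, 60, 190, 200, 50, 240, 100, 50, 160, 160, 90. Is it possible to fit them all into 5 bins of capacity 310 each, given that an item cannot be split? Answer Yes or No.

No

Total = 1540; ⌈1540/310⌉ = 5.
6 items each exceed half the capacity and cannot share a bin, forcing at least 6 bins.
At least 6 bins are required, but only 5 are allowed.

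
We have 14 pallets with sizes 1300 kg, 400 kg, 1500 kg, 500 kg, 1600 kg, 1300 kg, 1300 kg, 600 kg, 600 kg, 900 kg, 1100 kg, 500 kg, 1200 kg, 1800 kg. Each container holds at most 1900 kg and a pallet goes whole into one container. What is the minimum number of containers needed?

9

Total = 1800 + 1600 + 1500 + 1300 + 1300 + 1300 + 1200 + 1100 + 900 + 600 + 600 + 500 + 500 + 400 = 14600 kg.
Lower bound: ⌈14600/1900⌉ = 8 containers.
A packing using 9 containers:
  container 1: 1800 = 1800
  container 2: 1600 = 1600
  container 3: 1500 + 400 = 1900
  container 4: 1300 + 600 = 1900
  container 5: 1300 + 600 = 1900
  container 6: 1300 + 500 = 1800
  container 7: 1200 + 500 = 1700
  container 8: 1100 = 1100
  container 9: 900 = 900
No arrangement into 8 containers stays within capacity, so 9 is optimal.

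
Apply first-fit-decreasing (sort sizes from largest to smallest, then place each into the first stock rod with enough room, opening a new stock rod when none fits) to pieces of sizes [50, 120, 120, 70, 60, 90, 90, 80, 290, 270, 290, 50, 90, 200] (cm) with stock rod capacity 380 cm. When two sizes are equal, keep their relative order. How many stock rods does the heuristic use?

5

Sorted descending: 290, 290, 270, 200, 120, 120, 90, 90, 90, 80, 70, 60, 50, 50.
  290 → stock rod 1 (new)  [load 290/380]
  290 → stock rod 2 (new)  [load 290/380]
  270 → stock rod 3 (new)  [load 270/380]
  200 → stock rod 4 (new)  [load 200/380]
  120 → stock rod 4  [load 320/380]
  120 → stock rod 5 (new)  [load 120/380]
  90 → stock rod 1  [load 380/380]
  90 → stock rod 2  [load 380/380]
  90 → stock rod 3  [load 360/380]
  80 → stock rod 5  [load 200/380]
  70 → stock rod 5  [load 270/380]
  60 → stock rod 4  [load 380/380]
  50 → stock rod 5  [load 320/380]
  50 → stock rod 5  [load 370/380]
5 stock rods opened.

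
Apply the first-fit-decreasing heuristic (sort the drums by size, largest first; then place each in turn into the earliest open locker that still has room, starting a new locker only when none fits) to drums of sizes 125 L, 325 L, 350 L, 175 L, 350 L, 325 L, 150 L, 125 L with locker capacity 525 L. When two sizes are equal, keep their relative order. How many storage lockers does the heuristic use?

4

Sorted descending: 350, 350, 325, 325, 175, 150, 125, 125.
  350 → locker 1 (new)  [load 350/525]
  350 → locker 2 (new)  [load 350/525]
  325 → locker 3 (new)  [load 325/525]
  325 → locker 4 (new)  [load 325/525]
  175 → locker 1  [load 525/525]
  150 → locker 2  [load 500/525]
  125 → locker 3  [load 450/525]
  125 → locker 4  [load 450/525]
4 storage lockers opened.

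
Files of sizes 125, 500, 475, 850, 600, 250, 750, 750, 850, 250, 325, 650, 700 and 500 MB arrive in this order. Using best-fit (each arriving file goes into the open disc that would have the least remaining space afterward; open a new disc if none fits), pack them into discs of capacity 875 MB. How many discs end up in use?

10

  125 → disc 1 (new)  [load 125/875]
  500 → disc 1  [load 625/875]
  475 → disc 2 (new)  [load 475/875]
  850 → disc 3 (new)  [load 850/875]
  600 → disc 4 (new)  [load 600/875]
  250 → disc 1  [load 875/875]
  750 → disc 5 (new)  [load 750/875]
  750 → disc 6 (new)  [load 750/875]
  850 → disc 7 (new)  [load 850/875]
  250 → disc 4  [load 850/875]
  325 → disc 2  [load 800/875]
  650 → disc 8 (new)  [load 650/875]
  700 → disc 9 (new)  [load 700/875]
  500 → disc 10 (new)  [load 500/875]
10 discs opened.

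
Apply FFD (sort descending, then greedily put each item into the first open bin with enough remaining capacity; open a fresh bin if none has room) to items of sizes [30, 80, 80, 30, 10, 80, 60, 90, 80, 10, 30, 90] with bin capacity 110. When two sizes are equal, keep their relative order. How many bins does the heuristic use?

7

Sorted descending: 90, 90, 80, 80, 80, 80, 60, 30, 30, 30, 10, 10.
  90 → bin 1 (new)  [load 90/110]
  90 → bin 2 (new)  [load 90/110]
  80 → bin 3 (new)  [load 80/110]
  80 → bin 4 (new)  [load 80/110]
  80 → bin 5 (new)  [load 80/110]
  80 → bin 6 (new)  [load 80/110]
  60 → bin 7 (new)  [load 60/110]
  30 → bin 3  [load 110/110]
  30 → bin 4  [load 110/110]
  30 → bin 5  [load 110/110]
  10 → bin 1  [load 100/110]
  10 → bin 1  [load 110/110]
7 bins opened.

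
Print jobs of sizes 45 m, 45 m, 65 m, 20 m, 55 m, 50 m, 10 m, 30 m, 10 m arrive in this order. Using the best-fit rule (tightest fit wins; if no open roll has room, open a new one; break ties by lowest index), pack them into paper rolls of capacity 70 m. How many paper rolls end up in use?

  45 → roll 1 (new)  [load 45/70]
  45 → roll 2 (new)  [load 45/70]
  65 → roll 3 (new)  [load 65/70]
  20 → roll 1  [load 65/70]
  55 → roll 4 (new)  [load 55/70]
  50 → roll 5 (new)  [load 50/70]
  10 → roll 4  [load 65/70]
  30 → roll 6 (new)  [load 30/70]
  10 → roll 5  [load 60/70]
6 paper rolls opened.

6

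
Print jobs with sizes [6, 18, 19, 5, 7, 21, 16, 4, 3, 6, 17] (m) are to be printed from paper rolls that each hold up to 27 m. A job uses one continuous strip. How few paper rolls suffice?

5

Total = 21 + 19 + 18 + 17 + 16 + 7 + 6 + 6 + 5 + 4 + 3 = 122 m.
Lower bound: ⌈122/27⌉ = 5 paper rolls.
A packing using 5 paper rolls:
  roll 1: 21 + 6 = 27
  roll 2: 19 + 7 = 26
  roll 3: 18 + 6 + 3 = 27
  roll 4: 17 + 5 + 4 = 26
  roll 5: 16 = 16
This matches the lower bound, so 5 is optimal.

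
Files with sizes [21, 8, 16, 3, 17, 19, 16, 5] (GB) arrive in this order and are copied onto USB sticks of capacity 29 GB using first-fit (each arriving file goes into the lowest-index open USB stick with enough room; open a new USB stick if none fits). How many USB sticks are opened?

5

  21 → USB stick 1 (new)  [load 21/29]
  8 → USB stick 1  [load 29/29]
  16 → USB stick 2 (new)  [load 16/29]
  3 → USB stick 2  [load 19/29]
  17 → USB stick 3 (new)  [load 17/29]
  19 → USB stick 4 (new)  [load 19/29]
  16 → USB stick 5 (new)  [load 16/29]
  5 → USB stick 2  [load 24/29]
5 USB sticks opened.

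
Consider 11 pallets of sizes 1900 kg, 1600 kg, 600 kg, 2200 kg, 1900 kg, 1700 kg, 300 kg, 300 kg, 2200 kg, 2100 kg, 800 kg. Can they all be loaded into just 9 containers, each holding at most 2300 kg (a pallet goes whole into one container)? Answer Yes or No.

Yes

A valid assignment using 8 containers:
  container 1: 2200 = 2200
  container 2: 2200 = 2200
  container 3: 2100 = 2100
  container 4: 1900 + 300 = 2200
  container 5: 1900 + 300 = 2200
  container 6: 1700 + 600 = 2300
  container 7: 1600 = 1600
  container 8: 800 = 800
That uses only 8 ≤ 9, so 9 containers are enough.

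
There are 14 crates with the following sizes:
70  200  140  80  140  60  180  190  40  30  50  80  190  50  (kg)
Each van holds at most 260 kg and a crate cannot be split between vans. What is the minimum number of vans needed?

6

Total = 200 + 190 + 190 + 180 + 140 + 140 + 80 + 80 + 70 + 60 + 50 + 50 + 40 + 30 = 1500 kg.
Lower bound: ⌈1500/260⌉ = 6 vans.
A packing using 6 vans:
  van 1: 200 + 60 = 260
  van 2: 190 + 70 = 260
  van 3: 190 + 50 = 240
  van 4: 180 + 80 = 260
  van 5: 140 + 80 + 40 = 260
  van 6: 140 + 50 + 30 = 220
This matches the lower bound, so 6 is optimal.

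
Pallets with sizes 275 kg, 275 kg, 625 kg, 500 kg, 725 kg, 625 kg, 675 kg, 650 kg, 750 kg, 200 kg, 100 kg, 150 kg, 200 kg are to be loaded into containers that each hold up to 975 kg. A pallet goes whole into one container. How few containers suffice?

7

Total = 750 + 725 + 675 + 650 + 625 + 625 + 500 + 275 + 275 + 200 + 200 + 150 + 100 = 5750 kg.
Lower bound: ⌈5750/975⌉ = 6 containers.
Also, 7 pallets each exceed 975/2 kg, and no two of those can share a container, so at least 7 containers are needed.
A packing using 7 containers:
  container 1: 750 + 200 = 950
  container 2: 725 + 200 = 925
  container 3: 675 + 275 = 950
  container 4: 650 + 275 = 925
  container 5: 625 + 150 + 100 = 875
  container 6: 625 = 625
  container 7: 500 = 500
This matches the lower bound, so 7 is optimal.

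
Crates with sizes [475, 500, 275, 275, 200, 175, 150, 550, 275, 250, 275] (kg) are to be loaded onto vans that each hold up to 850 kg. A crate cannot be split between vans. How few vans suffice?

Total = 550 + 500 + 475 + 275 + 275 + 275 + 275 + 250 + 200 + 175 + 150 = 3400 kg.
Lower bound: ⌈3400/850⌉ = 4 vans.
A packing using 5 vans:
  van 1: 550 + 275 = 825
  van 2: 500 + 275 = 775
  van 3: 475 + 275 = 750
  van 4: 275 + 250 + 200 = 725
  van 5: 175 + 150 = 325
No arrangement into 4 vans stays within capacity, so 5 is optimal.

5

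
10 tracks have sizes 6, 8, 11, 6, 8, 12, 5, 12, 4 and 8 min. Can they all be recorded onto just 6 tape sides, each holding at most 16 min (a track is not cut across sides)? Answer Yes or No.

Yes

A valid assignment using 6 tape sides:
  side 1: 12 + 4 = 16
  side 2: 12 = 12
  side 3: 11 + 5 = 16
  side 4: 8 + 8 = 16
  side 5: 8 + 6 = 14
  side 6: 6 = 6
Every load is within 16 min, so 6 tape sides suffice.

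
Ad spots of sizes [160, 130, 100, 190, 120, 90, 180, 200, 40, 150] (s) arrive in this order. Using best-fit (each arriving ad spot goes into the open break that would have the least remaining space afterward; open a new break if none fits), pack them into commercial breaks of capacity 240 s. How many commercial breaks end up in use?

  160 → break 1 (new)  [load 160/240]
  130 → break 2 (new)  [load 130/240]
  100 → break 2  [load 230/240]
  190 → break 3 (new)  [load 190/240]
  120 → break 4 (new)  [load 120/240]
  90 → break 4  [load 210/240]
  180 → break 5 (new)  [load 180/240]
  200 → break 6 (new)  [load 200/240]
  40 → break 6  [load 240/240]
  150 → break 7 (new)  [load 150/240]
7 commercial breaks opened.

7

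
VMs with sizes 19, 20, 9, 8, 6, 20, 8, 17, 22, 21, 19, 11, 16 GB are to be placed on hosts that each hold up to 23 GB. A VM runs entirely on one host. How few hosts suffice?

Total = 22 + 21 + 20 + 20 + 19 + 19 + 17 + 16 + 11 + 9 + 8 + 8 + 6 = 196 GB.
Lower bound: ⌈196/23⌉ = 9 hosts.
A packing using 10 hosts:
  host 1: 22 = 22
  host 2: 21 = 21
  host 3: 20 = 20
  host 4: 20 = 20
  host 5: 19 = 19
  host 6: 19 = 19
  host 7: 17 + 6 = 23
  host 8: 16 = 16
  host 9: 11 + 9 = 20
  host 10: 8 + 8 = 16
No arrangement into 9 hosts stays within capacity, so 10 is optimal.

10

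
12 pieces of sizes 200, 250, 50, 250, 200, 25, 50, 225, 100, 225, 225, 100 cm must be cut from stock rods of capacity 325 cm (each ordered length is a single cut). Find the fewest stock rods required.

7

Total = 250 + 250 + 225 + 225 + 225 + 200 + 200 + 100 + 100 + 50 + 50 + 25 = 1900 cm.
Lower bound: ⌈1900/325⌉ = 6 stock rods.
Also, 7 pieces each exceed 325/2 cm, and no two of those can share a stock rod, so at least 7 stock rods are needed.
A packing using 7 stock rods:
  stock rod 1: 250 + 50 + 25 = 325
  stock rod 2: 250 + 50 = 300
  stock rod 3: 225 + 100 = 325
  stock rod 4: 225 + 100 = 325
  stock rod 5: 225 = 225
  stock rod 6: 200 = 200
  stock rod 7: 200 = 200
This matches the lower bound, so 7 is optimal.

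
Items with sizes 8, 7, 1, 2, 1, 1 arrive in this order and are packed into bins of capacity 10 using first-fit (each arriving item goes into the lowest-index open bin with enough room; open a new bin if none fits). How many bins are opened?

2

  8 → bin 1 (new)  [load 8/10]
  7 → bin 2 (new)  [load 7/10]
  1 → bin 1  [load 9/10]
  2 → bin 2  [load 9/10]
  1 → bin 1  [load 10/10]
  1 → bin 2  [load 10/10]
2 bins opened.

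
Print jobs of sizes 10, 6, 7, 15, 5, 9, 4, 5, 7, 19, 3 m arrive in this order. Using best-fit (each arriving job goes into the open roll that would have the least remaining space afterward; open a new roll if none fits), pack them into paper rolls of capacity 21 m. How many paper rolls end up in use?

5

  10 → roll 1 (new)  [load 10/21]
  6 → roll 1  [load 16/21]
  7 → roll 2 (new)  [load 7/21]
  15 → roll 3 (new)  [load 15/21]
  5 → roll 1  [load 21/21]
  9 → roll 2  [load 16/21]
  4 → roll 2  [load 20/21]
  5 → roll 3  [load 20/21]
  7 → roll 4 (new)  [load 7/21]
  19 → roll 5 (new)  [load 19/21]
  3 → roll 4  [load 10/21]
5 paper rolls opened.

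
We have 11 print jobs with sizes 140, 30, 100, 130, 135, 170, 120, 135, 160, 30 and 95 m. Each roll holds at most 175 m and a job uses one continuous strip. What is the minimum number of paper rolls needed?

Total = 170 + 160 + 140 + 135 + 135 + 130 + 120 + 100 + 95 + 30 + 30 = 1245 m.
Lower bound: ⌈1245/175⌉ = 8 paper rolls.
Also, 9 print jobs each exceed 175/2 m, and no two of those can share a roll, so at least 9 paper rolls are needed.
A packing using 9 paper rolls:
  roll 1: 170 = 170
  roll 2: 160 = 160
  roll 3: 140 + 30 = 170
  roll 4: 135 + 30 = 165
  roll 5: 135 = 135
  roll 6: 130 = 130
  roll 7: 120 = 120
  roll 8: 100 = 100
  roll 9: 95 = 95
This matches the lower bound, so 9 is optimal.

9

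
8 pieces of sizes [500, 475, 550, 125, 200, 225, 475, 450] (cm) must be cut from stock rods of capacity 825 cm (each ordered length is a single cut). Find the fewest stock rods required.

5

Total = 550 + 500 + 475 + 475 + 450 + 225 + 200 + 125 = 3000 cm.
Lower bound: ⌈3000/825⌉ = 4 stock rods.
Also, 5 pieces each exceed 825/2 cm, and no two of those can share a stock rod, so at least 5 stock rods are needed.
A packing using 5 stock rods:
  stock rod 1: 550 + 225 = 775
  stock rod 2: 500 + 200 + 125 = 825
  stock rod 3: 475 = 475
  stock rod 4: 475 = 475
  stock rod 5: 450 = 450
This matches the lower bound, so 5 is optimal.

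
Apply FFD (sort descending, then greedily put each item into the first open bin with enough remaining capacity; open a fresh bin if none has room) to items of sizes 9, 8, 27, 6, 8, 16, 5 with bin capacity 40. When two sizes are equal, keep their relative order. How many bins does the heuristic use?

3

Sorted descending: 27, 16, 9, 8, 8, 6, 5.
  27 → bin 1 (new)  [load 27/40]
  16 → bin 2 (new)  [load 16/40]
  9 → bin 1  [load 36/40]
  8 → bin 2  [load 24/40]
  8 → bin 2  [load 32/40]
  6 → bin 2  [load 38/40]
  5 → bin 3 (new)  [load 5/40]
3 bins opened.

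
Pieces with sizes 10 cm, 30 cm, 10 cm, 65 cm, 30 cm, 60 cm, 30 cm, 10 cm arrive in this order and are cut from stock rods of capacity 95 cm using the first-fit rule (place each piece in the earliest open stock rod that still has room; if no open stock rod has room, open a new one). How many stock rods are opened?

3

  10 → stock rod 1 (new)  [load 10/95]
  30 → stock rod 1  [load 40/95]
  10 → stock rod 1  [load 50/95]
  65 → stock rod 2 (new)  [load 65/95]
  30 → stock rod 1  [load 80/95]
  60 → stock rod 3 (new)  [load 60/95]
  30 → stock rod 2  [load 95/95]
  10 → stock rod 1  [load 90/95]
3 stock rods opened.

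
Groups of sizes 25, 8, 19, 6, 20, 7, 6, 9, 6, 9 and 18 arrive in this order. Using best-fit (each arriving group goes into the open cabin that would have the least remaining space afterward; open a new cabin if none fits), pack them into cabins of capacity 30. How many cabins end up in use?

  25 → cabin 1 (new)  [load 25/30]
  8 → cabin 2 (new)  [load 8/30]
  19 → cabin 2  [load 27/30]
  6 → cabin 3 (new)  [load 6/30]
  20 → cabin 3  [load 26/30]
  7 → cabin 4 (new)  [load 7/30]
  6 → cabin 4  [load 13/30]
  9 → cabin 4  [load 22/30]
  6 → cabin 4  [load 28/30]
  9 → cabin 5 (new)  [load 9/30]
  18 → cabin 5  [load 27/30]
5 cabins opened.

5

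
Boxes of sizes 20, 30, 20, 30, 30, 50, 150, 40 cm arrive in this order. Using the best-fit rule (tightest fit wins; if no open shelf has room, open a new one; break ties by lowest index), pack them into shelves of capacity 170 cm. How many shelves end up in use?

3

  20 → shelf 1 (new)  [load 20/170]
  30 → shelf 1  [load 50/170]
  20 → shelf 1  [load 70/170]
  30 → shelf 1  [load 100/170]
  30 → shelf 1  [load 130/170]
  50 → shelf 2 (new)  [load 50/170]
  150 → shelf 3 (new)  [load 150/170]
  40 → shelf 1  [load 170/170]
3 shelves opened.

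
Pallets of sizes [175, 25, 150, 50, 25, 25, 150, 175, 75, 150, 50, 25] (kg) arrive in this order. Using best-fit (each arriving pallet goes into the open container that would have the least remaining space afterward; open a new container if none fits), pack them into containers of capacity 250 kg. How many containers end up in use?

5

  175 → container 1 (new)  [load 175/250]
  25 → container 1  [load 200/250]
  150 → container 2 (new)  [load 150/250]
  50 → container 1  [load 250/250]
  25 → container 2  [load 175/250]
  25 → container 2  [load 200/250]
  150 → container 3 (new)  [load 150/250]
  175 → container 4 (new)  [load 175/250]
  75 → container 4  [load 250/250]
  150 → container 5 (new)  [load 150/250]
  50 → container 2  [load 250/250]
  25 → container 3  [load 175/250]
5 containers opened.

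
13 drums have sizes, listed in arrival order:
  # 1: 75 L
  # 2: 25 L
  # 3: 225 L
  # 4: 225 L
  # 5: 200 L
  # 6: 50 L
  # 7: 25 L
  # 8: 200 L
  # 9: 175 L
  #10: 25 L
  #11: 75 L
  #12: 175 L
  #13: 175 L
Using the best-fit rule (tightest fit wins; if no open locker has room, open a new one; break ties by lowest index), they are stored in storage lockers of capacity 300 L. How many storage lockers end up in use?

  75 → locker 1 (new)  [load 75/300]
  25 → locker 1  [load 100/300]
  225 → locker 2 (new)  [load 225/300]
  225 → locker 3 (new)  [load 225/300]
  200 → locker 1  [load 300/300]
  50 → locker 2  [load 275/300]
  25 → locker 2  [load 300/300]
  200 → locker 4 (new)  [load 200/300]
  175 → locker 5 (new)  [load 175/300]
  25 → locker 3  [load 250/300]
  75 → locker 4  [load 275/300]
  175 → locker 6 (new)  [load 175/300]
  175 → locker 7 (new)  [load 175/300]
7 storage lockers opened.

7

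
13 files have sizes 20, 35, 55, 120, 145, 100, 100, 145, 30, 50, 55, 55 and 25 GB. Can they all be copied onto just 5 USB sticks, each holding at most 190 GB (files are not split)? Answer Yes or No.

Total = 935 GB; ⌈935/190⌉ = 5.
The bound of 5 does not rule out 5, but exhaustive search shows no assignment into 5 USB sticks of capacity 190 GB exists — the minimum is 6.

No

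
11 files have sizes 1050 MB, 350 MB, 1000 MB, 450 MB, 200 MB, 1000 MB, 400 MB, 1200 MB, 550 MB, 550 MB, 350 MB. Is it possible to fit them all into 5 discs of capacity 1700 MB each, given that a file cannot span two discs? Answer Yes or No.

A valid assignment using 5 discs:
  disc 1: 1200 + 450 = 1650
  disc 2: 1050 + 550 = 1600
  disc 3: 1000 + 550 = 1550
  disc 4: 1000 + 400 + 200 = 1600
  disc 5: 350 + 350 = 700
Every load is within 1700 MB, so 5 discs suffice.

Yes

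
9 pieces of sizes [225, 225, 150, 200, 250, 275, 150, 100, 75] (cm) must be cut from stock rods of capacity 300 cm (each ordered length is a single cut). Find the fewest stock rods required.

6

Total = 275 + 250 + 225 + 225 + 200 + 150 + 150 + 100 + 75 = 1650 cm.
Lower bound: ⌈1650/300⌉ = 6 stock rods.
A packing using 6 stock rods:
  stock rod 1: 275 = 275
  stock rod 2: 250 = 250
  stock rod 3: 225 + 75 = 300
  stock rod 4: 225 = 225
  stock rod 5: 200 + 100 = 300
  stock rod 6: 150 + 150 = 300
This matches the lower bound, so 6 is optimal.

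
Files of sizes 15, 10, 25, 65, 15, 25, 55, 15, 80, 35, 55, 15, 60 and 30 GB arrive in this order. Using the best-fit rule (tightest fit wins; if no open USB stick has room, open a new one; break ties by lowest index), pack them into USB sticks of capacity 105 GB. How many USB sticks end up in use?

5

  15 → USB stick 1 (new)  [load 15/105]
  10 → USB stick 1  [load 25/105]
  25 → USB stick 1  [load 50/105]
  65 → USB stick 2 (new)  [load 65/105]
  15 → USB stick 2  [load 80/105]
  25 → USB stick 2  [load 105/105]
  55 → USB stick 1  [load 105/105]
  15 → USB stick 3 (new)  [load 15/105]
  80 → USB stick 3  [load 95/105]
  35 → USB stick 4 (new)  [load 35/105]
  55 → USB stick 4  [load 90/105]
  15 → USB stick 4  [load 105/105]
  60 → USB stick 5 (new)  [load 60/105]
  30 → USB stick 5  [load 90/105]
5 USB sticks opened.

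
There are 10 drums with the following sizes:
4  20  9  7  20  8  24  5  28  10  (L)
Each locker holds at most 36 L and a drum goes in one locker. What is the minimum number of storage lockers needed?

Total = 28 + 24 + 20 + 20 + 10 + 9 + 8 + 7 + 5 + 4 = 135 L.
Lower bound: ⌈135/36⌉ = 4 storage lockers.
A packing using 4 storage lockers:
  locker 1: 28 + 8 = 36
  locker 2: 24 + 10 = 34
  locker 3: 20 + 9 + 7 = 36
  locker 4: 20 + 5 + 4 = 29
This matches the lower bound, so 4 is optimal.

4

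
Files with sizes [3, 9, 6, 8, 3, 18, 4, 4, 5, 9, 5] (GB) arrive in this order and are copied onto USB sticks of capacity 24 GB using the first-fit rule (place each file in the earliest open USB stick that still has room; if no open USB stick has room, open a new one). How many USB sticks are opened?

  3 → USB stick 1 (new)  [load 3/24]
  9 → USB stick 1  [load 12/24]
  6 → USB stick 1  [load 18/24]
  8 → USB stick 2 (new)  [load 8/24]
  3 → USB stick 1  [load 21/24]
  18 → USB stick 3 (new)  [load 18/24]
  4 → USB stick 2  [load 12/24]
  4 → USB stick 2  [load 16/24]
  5 → USB stick 2  [load 21/24]
  9 → USB stick 4 (new)  [load 9/24]
  5 → USB stick 3  [load 23/24]
4 USB sticks opened.

4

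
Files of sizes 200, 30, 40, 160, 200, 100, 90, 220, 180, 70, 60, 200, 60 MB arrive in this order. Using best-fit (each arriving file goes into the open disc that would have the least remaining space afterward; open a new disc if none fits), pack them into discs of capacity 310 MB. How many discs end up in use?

6

  200 → disc 1 (new)  [load 200/310]
  30 → disc 1  [load 230/310]
  40 → disc 1  [load 270/310]
  160 → disc 2 (new)  [load 160/310]
  200 → disc 3 (new)  [load 200/310]
  100 → disc 3  [load 300/310]
  90 → disc 2  [load 250/310]
  220 → disc 4 (new)  [load 220/310]
  180 → disc 5 (new)  [load 180/310]
  70 → disc 4  [load 290/310]
  60 → disc 2  [load 310/310]
  200 → disc 6 (new)  [load 200/310]
  60 → disc 6  [load 260/310]
6 discs opened.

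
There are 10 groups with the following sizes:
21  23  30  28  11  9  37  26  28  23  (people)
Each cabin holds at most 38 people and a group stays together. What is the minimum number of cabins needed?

8

Total = 37 + 30 + 28 + 28 + 26 + 23 + 23 + 21 + 11 + 9 = 236 people.
Lower bound: ⌈236/38⌉ = 7 cabins.
Also, 8 groups each exceed 19 people, and no two of those can share a cabin, so at least 8 cabins are needed.
A packing using 8 cabins:
  cabin 1: 37 = 37
  cabin 2: 30 = 30
  cabin 3: 28 + 9 = 37
  cabin 4: 28 = 28
  cabin 5: 26 + 11 = 37
  cabin 6: 23 = 23
  cabin 7: 23 = 23
  cabin 8: 21 = 21
This matches the lower bound, so 8 is optimal.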